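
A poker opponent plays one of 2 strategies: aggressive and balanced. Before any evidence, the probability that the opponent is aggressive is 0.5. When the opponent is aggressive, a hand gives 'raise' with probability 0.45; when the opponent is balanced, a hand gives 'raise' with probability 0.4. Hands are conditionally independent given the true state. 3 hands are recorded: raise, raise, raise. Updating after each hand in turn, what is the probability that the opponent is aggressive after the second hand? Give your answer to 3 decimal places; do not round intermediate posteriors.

After 'raise': P(aggressive) = 0.45·0.5000 / (0.45·0.5000 + 0.4·0.5000) ≈ 0.5294
After 'raise': P(aggressive) = 0.45·0.5294 / (0.45·0.5294 + 0.4·0.4706) ≈ 0.5586

0.559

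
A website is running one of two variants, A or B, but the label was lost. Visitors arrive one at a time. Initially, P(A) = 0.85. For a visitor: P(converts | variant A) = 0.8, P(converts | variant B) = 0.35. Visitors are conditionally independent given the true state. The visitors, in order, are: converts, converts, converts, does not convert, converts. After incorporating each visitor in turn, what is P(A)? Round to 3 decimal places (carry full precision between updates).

0.979

After 'converts': P(A) = 0.8·0.8500 / (0.8·0.8500 + 0.35·0.1500) ≈ 0.9283
After 'converts': P(A) = 0.8·0.9283 / (0.8·0.9283 + 0.35·0.0717) ≈ 0.9673
After 'converts': P(A) = 0.8·0.9673 / (0.8·0.9673 + 0.35·0.0327) ≈ 0.9854
After 'does not convert': P(A) = 0.2·0.9854 / (0.2·0.9854 + 0.65·0.0146) ≈ 0.9542
After 'converts': P(A) = 0.8·0.9542 / (0.8·0.9542 + 0.35·0.0458) ≈ 0.9794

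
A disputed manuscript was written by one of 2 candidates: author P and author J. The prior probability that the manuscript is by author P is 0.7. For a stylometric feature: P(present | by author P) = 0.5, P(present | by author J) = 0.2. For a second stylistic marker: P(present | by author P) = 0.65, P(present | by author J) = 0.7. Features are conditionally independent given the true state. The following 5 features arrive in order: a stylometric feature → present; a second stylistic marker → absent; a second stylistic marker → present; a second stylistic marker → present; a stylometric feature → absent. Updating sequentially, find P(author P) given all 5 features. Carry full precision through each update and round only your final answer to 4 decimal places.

0.7858

Apply Bayes' rule sequentially, carrying P(author P) forward.
After a stylometric feature='present': P(author P) = 0.5·0.7000 / (0.5·0.7000 + 0.2·0.3000) ≈ 0.8537
After a second stylistic marker='absent': P(author P) = 0.35·0.8537 / (0.35·0.8537 + 0.3·0.1463) ≈ 0.8719
After a second stylistic marker='present': P(author P) = 0.65·0.8719 / (0.65·0.8719 + 0.7·0.1281) ≈ 0.8634
After a second stylistic marker='present': P(author P) = 0.65·0.8634 / (0.65·0.8634 + 0.7·0.1366) ≈ 0.8544
After a stylometric feature='absent': P(author P) = 0.5·0.8544 / (0.5·0.8544 + 0.8·0.1456) ≈ 0.7858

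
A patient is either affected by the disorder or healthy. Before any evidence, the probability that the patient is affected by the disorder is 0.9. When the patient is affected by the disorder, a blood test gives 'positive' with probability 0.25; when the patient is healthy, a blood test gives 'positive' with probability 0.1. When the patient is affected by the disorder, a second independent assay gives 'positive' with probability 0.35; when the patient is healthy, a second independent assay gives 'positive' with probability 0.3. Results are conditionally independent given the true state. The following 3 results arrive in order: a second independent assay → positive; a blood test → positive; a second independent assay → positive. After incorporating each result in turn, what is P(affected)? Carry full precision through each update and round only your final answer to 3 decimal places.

0.968

After a second independent assay='positive': P(affected) = 0.35·0.9000 / (0.35·0.9000 + 0.3·0.1000) ≈ 0.9130
After a blood test='positive': P(affected) = 0.25·0.9130 / (0.25·0.9130 + 0.1·0.0870) ≈ 0.9633
After a second independent assay='positive': P(affected) = 0.35·0.9633 / (0.35·0.9633 + 0.3·0.0367) ≈ 0.9684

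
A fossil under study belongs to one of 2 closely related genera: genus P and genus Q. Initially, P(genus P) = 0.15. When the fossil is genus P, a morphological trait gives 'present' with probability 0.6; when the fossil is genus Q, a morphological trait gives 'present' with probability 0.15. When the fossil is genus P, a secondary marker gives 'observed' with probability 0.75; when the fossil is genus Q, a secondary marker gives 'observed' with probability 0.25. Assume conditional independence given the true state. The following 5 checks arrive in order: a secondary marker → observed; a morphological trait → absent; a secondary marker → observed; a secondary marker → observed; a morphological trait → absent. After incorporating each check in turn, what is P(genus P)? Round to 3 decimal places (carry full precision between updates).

0.513

Apply Bayes' rule sequentially, carrying P(genus P) forward.
After a secondary marker='observed': P(genus P) = 0.75·0.1500 / (0.75·0.1500 + 0.25·0.8500) ≈ 0.3462
After a morphological trait='absent': P(genus P) = 0.4·0.3462 / (0.4·0.3462 + 0.85·0.6538) ≈ 0.1994
After a secondary marker='observed': P(genus P) = 0.75·0.1994 / (0.75·0.1994 + 0.25·0.8006) ≈ 0.4277
After a secondary marker='observed': P(genus P) = 0.75·0.4277 / (0.75·0.4277 + 0.25·0.5723) ≈ 0.6916
After a morphological trait='absent': P(genus P) = 0.4·0.6916 / (0.4·0.6916 + 0.85·0.3084) ≈ 0.5134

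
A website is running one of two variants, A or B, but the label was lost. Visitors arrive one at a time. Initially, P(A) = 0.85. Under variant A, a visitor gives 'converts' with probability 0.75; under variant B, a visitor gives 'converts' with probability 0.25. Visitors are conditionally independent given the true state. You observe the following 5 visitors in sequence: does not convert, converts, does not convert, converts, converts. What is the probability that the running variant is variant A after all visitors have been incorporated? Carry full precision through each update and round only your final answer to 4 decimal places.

Apply Bayes' rule sequentially, carrying P(A) forward.
After 'does not convert': P(A) = 0.25·0.8500 / (0.25·0.8500 + 0.75·0.1500) ≈ 0.6538
After 'converts': P(A) = 0.75·0.6538 / (0.75·0.6538 + 0.25·0.3462) ≈ 0.8500
After 'does not convert': P(A) = 0.25·0.8500 / (0.25·0.8500 + 0.75·0.1500) ≈ 0.6538
After 'converts': P(A) = 0.75·0.6538 / (0.75·0.6538 + 0.25·0.3462) ≈ 0.8500
After 'converts': P(A) = 0.75·0.8500 / (0.75·0.8500 + 0.25·0.1500) ≈ 0.9444

0.9444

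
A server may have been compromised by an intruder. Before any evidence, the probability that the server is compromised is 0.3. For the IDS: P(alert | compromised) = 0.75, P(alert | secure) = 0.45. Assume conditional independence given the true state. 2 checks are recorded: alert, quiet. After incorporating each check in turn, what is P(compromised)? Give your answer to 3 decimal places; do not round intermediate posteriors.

After 'alert': P(compromised) = 0.75·0.3000 / (0.75·0.3000 + 0.45·0.7000) ≈ 0.4167
After 'quiet': P(compromised) = 0.25·0.4167 / (0.25·0.4167 + 0.55·0.5833) ≈ 0.2451

0.245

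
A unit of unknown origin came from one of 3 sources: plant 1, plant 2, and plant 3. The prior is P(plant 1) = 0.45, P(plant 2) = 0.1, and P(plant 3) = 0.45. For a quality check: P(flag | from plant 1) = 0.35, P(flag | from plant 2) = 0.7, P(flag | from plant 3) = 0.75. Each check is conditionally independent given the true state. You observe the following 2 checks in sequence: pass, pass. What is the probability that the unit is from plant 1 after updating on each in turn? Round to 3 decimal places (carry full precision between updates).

After 'pass': normaliser = 0.65·0.4500 + 0.3·0.1000 + 0.25·0.4500; P(plant 1) ≈ 0.6724, P(plant 2) ≈ 0.0690, P(plant 3) ≈ 0.2586
After 'pass': normaliser = 0.65·0.6724 + 0.3·0.0690 + 0.25·0.2586; P(plant 1) ≈ 0.8366, P(plant 2) ≈ 0.0396, P(plant 3) ≈ 0.1238

0.837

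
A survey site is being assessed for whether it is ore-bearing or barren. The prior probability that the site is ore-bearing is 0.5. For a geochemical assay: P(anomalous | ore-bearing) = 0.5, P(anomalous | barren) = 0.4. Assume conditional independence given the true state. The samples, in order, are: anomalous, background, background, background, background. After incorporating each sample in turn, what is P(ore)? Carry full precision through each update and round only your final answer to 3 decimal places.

0.376

After 'anomalous': P(ore) = 0.5·0.5000 / (0.5·0.5000 + 0.4·0.5000) ≈ 0.5556
After 'background': P(ore) = 0.5·0.5556 / (0.5·0.5556 + 0.6·0.4444) ≈ 0.5102
After 'background': P(ore) = 0.5·0.5102 / (0.5·0.5102 + 0.6·0.4898) ≈ 0.4647
After 'background': P(ore) = 0.5·0.4647 / (0.5·0.4647 + 0.6·0.5353) ≈ 0.4197
After 'background': P(ore) = 0.5·0.4197 / (0.5·0.4197 + 0.6·0.5803) ≈ 0.3761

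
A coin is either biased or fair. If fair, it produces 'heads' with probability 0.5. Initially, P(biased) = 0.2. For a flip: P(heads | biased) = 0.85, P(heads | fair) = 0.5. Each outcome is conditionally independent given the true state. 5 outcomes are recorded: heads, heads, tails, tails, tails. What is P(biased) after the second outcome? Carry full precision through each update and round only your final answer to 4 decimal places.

0.4194

Apply Bayes' rule sequentially, carrying P(biased) forward.
After 'heads': P(biased) = 0.85·0.2000 / (0.85·0.2000 + 0.5·0.8000) ≈ 0.2982
After 'heads': P(biased) = 0.85·0.2982 / (0.85·0.2982 + 0.5·0.7018) ≈ 0.4194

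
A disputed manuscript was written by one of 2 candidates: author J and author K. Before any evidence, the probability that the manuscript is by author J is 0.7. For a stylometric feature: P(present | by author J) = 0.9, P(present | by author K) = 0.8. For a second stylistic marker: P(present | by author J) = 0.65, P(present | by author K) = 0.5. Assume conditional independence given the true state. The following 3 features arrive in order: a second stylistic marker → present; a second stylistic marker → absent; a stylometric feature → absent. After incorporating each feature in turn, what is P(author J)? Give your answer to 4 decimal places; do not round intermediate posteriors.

0.5150

Apply Bayes' rule sequentially, carrying P(author J) forward.
After a second stylistic marker='present': P(author J) = 0.65·0.7000 / (0.65·0.7000 + 0.5·0.3000) ≈ 0.7521
After a second stylistic marker='absent': P(author J) = 0.35·0.7521 / (0.35·0.7521 + 0.5·0.2479) ≈ 0.6798
After a stylometric feature='absent': P(author J) = 0.1·0.6798 / (0.1·0.6798 + 0.2·0.3202) ≈ 0.5150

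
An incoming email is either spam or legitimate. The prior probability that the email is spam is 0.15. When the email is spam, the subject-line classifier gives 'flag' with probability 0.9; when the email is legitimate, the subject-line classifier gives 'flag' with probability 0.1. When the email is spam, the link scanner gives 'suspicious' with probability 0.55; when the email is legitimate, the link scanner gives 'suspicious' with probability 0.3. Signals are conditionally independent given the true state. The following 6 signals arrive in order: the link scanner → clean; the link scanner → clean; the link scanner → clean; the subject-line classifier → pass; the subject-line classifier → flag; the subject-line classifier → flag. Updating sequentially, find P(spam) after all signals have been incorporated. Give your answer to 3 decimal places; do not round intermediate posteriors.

After the link scanner='clean': P(spam) = 0.45·0.1500 / (0.45·0.1500 + 0.7·0.8500) ≈ 0.1019
After the link scanner='clean': P(spam) = 0.45·0.1019 / (0.45·0.1019 + 0.7·0.8981) ≈ 0.0680
After the link scanner='clean': P(spam) = 0.45·0.0680 / (0.45·0.0680 + 0.7·0.9320) ≈ 0.0448
After the subject-line classifier='pass': P(spam) = 0.1·0.0448 / (0.1·0.0448 + 0.9·0.9552) ≈ 0.0052
After the subject-line classifier='flag': P(spam) = 0.9·0.0052 / (0.9·0.0052 + 0.1·0.9948) ≈ 0.0448
After the subject-line classifier='flag': P(spam) = 0.9·0.0448 / (0.9·0.0448 + 0.1·0.9552) ≈ 0.2967

0.297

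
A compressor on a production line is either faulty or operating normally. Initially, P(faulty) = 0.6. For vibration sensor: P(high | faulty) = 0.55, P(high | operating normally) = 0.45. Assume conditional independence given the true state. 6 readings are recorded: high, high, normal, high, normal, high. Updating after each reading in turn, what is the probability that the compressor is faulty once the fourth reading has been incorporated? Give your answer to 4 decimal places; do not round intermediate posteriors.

After 'high': P(faulty) = 0.55·0.6000 / (0.55·0.6000 + 0.45·0.4000) ≈ 0.6471
After 'high': P(faulty) = 0.55·0.6471 / (0.55·0.6471 + 0.45·0.3529) ≈ 0.6914
After 'normal': P(faulty) = 0.45·0.6914 / (0.45·0.6914 + 0.55·0.3086) ≈ 0.6471
After 'high': P(faulty) = 0.55·0.6471 / (0.55·0.6471 + 0.45·0.3529) ≈ 0.6914

0.6914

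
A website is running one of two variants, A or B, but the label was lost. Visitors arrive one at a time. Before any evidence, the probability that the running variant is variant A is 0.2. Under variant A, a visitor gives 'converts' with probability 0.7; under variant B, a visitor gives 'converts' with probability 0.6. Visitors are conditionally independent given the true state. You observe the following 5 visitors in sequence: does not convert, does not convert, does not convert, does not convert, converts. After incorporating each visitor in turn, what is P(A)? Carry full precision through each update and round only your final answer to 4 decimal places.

After 'does not convert': P(A) = 0.3·0.2000 / (0.3·0.2000 + 0.4·0.8000) ≈ 0.1579
After 'does not convert': P(A) = 0.3·0.1579 / (0.3·0.1579 + 0.4·0.8421) ≈ 0.1233
After 'does not convert': P(A) = 0.3·0.1233 / (0.3·0.1233 + 0.4·0.8767) ≈ 0.0954
After 'does not convert': P(A) = 0.3·0.0954 / (0.3·0.0954 + 0.4·0.9046) ≈ 0.0733
After 'converts': P(A) = 0.7·0.0733 / (0.7·0.0733 + 0.6·0.9267) ≈ 0.0845

0.0845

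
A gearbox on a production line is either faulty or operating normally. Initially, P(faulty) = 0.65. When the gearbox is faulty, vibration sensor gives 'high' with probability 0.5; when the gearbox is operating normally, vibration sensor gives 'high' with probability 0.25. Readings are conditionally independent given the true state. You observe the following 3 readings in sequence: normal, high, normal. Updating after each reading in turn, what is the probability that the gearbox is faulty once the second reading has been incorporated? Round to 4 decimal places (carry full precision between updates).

Each posterior becomes the prior for the next update.
After 'normal': P(faulty) = 0.5·0.6500 / (0.5·0.6500 + 0.75·0.3500) ≈ 0.5532
After 'high': P(faulty) = 0.5·0.5532 / (0.5·0.5532 + 0.25·0.4468) ≈ 0.7123

0.7123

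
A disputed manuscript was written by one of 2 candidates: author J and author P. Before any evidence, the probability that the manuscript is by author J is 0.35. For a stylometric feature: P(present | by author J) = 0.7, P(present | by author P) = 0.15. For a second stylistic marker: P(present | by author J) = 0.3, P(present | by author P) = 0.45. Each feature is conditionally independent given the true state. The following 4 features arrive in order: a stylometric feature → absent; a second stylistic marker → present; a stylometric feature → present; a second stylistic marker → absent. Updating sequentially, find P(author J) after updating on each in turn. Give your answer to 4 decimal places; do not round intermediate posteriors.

0.4294

After a stylometric feature='absent': P(author J) = 0.3·0.3500 / (0.3·0.3500 + 0.85·0.6500) ≈ 0.1597
After a second stylistic marker='present': P(author J) = 0.3·0.1597 / (0.3·0.1597 + 0.45·0.8403) ≈ 0.1124
After a stylometric feature='present': P(author J) = 0.7·0.1124 / (0.7·0.1124 + 0.15·0.8876) ≈ 0.3716
After a second stylistic marker='absent': P(author J) = 0.7·0.3716 / (0.7·0.3716 + 0.55·0.6284) ≈ 0.4294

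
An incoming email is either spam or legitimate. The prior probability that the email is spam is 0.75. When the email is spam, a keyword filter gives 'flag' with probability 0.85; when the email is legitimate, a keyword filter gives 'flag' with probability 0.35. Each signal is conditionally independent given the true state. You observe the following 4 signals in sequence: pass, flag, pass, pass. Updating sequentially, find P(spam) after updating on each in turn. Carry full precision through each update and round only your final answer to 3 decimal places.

Apply Bayes' rule sequentially, carrying P(spam) forward.
After 'pass': P(spam) = 0.15·0.7500 / (0.15·0.7500 + 0.65·0.2500) ≈ 0.4091
After 'flag': P(spam) = 0.85·0.4091 / (0.85·0.4091 + 0.35·0.5909) ≈ 0.6270
After 'pass': P(spam) = 0.15·0.6270 / (0.15·0.6270 + 0.65·0.3730) ≈ 0.2795
After 'pass': P(spam) = 0.15·0.2795 / (0.15·0.2795 + 0.65·0.7205) ≈ 0.0822

0.082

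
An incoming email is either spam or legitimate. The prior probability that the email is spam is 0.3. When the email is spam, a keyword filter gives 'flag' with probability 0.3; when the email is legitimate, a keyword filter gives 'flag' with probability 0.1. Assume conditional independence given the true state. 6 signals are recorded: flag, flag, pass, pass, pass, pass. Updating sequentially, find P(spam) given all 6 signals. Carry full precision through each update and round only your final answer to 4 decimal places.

Each posterior becomes the prior for the next update.
After 'flag': P(spam) = 0.3·0.3000 / (0.3·0.3000 + 0.1·0.7000) ≈ 0.5625
After 'flag': P(spam) = 0.3·0.5625 / (0.3·0.5625 + 0.1·0.4375) ≈ 0.7941
After 'pass': P(spam) = 0.7·0.7941 / (0.7·0.7941 + 0.9·0.2059) ≈ 0.7500
After 'pass': P(spam) = 0.7·0.7500 / (0.7·0.7500 + 0.9·0.2500) ≈ 0.7000
After 'pass': P(spam) = 0.7·0.7000 / (0.7·0.7000 + 0.9·0.3000) ≈ 0.6447
After 'pass': P(spam) = 0.7·0.6447 / (0.7·0.6447 + 0.9·0.3553) ≈ 0.5853

0.5853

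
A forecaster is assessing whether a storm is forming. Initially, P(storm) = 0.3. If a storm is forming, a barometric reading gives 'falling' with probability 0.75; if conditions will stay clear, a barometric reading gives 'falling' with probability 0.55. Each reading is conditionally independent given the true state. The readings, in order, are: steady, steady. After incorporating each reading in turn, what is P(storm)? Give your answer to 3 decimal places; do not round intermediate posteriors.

0.117

Each posterior becomes the prior for the next update.
After 'steady': P(storm) = 0.25·0.3000 / (0.25·0.3000 + 0.45·0.7000) ≈ 0.1923
After 'steady': P(storm) = 0.25·0.1923 / (0.25·0.1923 + 0.45·0.8077) ≈ 0.1168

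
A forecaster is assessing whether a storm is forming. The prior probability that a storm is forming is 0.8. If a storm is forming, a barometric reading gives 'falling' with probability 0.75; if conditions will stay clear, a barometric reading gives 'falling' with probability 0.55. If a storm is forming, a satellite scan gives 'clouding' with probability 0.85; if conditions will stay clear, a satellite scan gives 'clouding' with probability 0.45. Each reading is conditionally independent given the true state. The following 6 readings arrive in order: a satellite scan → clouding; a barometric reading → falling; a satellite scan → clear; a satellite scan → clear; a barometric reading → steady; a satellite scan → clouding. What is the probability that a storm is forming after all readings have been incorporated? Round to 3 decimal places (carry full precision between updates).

After a satellite scan='clouding': P(storm) = 0.85·0.8000 / (0.85·0.8000 + 0.45·0.2000) ≈ 0.8831
After a barometric reading='falling': P(storm) = 0.75·0.8831 / (0.75·0.8831 + 0.55·0.1169) ≈ 0.9115
After a satellite scan='clear': P(storm) = 0.15·0.9115 / (0.15·0.9115 + 0.55·0.0885) ≈ 0.7375
After a satellite scan='clear': P(storm) = 0.15·0.7375 / (0.15·0.7375 + 0.55·0.2625) ≈ 0.4339
After a barometric reading='steady': P(storm) = 0.25·0.4339 / (0.25·0.4339 + 0.45·0.5661) ≈ 0.2986
After a satellite scan='clouding': P(storm) = 0.85·0.2986 / (0.85·0.2986 + 0.45·0.7014) ≈ 0.4457

0.446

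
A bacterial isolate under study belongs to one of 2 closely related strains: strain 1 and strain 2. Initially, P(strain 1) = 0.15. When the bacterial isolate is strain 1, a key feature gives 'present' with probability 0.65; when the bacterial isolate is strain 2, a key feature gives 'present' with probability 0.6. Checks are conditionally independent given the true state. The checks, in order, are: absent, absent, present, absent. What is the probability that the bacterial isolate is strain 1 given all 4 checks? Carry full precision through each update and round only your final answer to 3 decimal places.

0.114

After 'absent': P(strain 1) = 0.35·0.1500 / (0.35·0.1500 + 0.4·0.8500) ≈ 0.1338
After 'absent': P(strain 1) = 0.35·0.1338 / (0.35·0.1338 + 0.4·0.8662) ≈ 0.1190
After 'present': P(strain 1) = 0.65·0.1190 / (0.65·0.1190 + 0.6·0.8810) ≈ 0.1277
After 'absent': P(strain 1) = 0.35·0.1277 / (0.35·0.1277 + 0.4·0.8723) ≈ 0.1135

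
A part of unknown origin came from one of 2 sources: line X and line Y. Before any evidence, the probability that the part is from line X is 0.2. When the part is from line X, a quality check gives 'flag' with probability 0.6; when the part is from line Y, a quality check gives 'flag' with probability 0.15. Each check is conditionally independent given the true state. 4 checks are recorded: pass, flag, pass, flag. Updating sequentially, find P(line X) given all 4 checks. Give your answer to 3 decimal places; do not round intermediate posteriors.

After 'pass': P(line X) = 0.4·0.2000 / (0.4·0.2000 + 0.85·0.8000) ≈ 0.1053
After 'flag': P(line X) = 0.6·0.1053 / (0.6·0.1053 + 0.15·0.8947) ≈ 0.3200
After 'pass': P(line X) = 0.4·0.3200 / (0.4·0.3200 + 0.85·0.6800) ≈ 0.1813
After 'flag': P(line X) = 0.6·0.1813 / (0.6·0.1813 + 0.15·0.8187) ≈ 0.4697

0.470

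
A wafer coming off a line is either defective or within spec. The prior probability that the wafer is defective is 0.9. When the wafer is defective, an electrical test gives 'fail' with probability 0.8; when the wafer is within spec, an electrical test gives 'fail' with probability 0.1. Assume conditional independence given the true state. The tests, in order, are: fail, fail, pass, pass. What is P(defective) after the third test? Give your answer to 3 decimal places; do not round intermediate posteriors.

After 'fail': P(defective) = 0.8·0.9000 / (0.8·0.9000 + 0.1·0.1000) ≈ 0.9863
After 'fail': P(defective) = 0.8·0.9863 / (0.8·0.9863 + 0.1·0.0137) ≈ 0.9983
After 'pass': P(defective) = 0.2·0.9983 / (0.2·0.9983 + 0.9·0.0017) ≈ 0.9922

0.992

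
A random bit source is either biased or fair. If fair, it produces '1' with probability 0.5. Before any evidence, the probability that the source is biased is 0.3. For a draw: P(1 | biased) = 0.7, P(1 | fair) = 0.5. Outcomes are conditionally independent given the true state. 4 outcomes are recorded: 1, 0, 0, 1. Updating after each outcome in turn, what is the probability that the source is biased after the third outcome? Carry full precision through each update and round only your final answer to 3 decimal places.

After '1': P(biased) = 0.7·0.3000 / (0.7·0.3000 + 0.5·0.7000) ≈ 0.3750
After '0': P(biased) = 0.3·0.3750 / (0.3·0.3750 + 0.5·0.6250) ≈ 0.2647
After '0': P(biased) = 0.3·0.2647 / (0.3·0.2647 + 0.5·0.7353) ≈ 0.1776

0.178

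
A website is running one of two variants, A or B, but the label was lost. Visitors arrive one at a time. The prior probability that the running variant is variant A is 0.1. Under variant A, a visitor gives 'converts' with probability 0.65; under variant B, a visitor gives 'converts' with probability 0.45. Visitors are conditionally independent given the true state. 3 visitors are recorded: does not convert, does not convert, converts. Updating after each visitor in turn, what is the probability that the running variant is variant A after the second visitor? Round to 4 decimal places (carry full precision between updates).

0.0431

Apply Bayes' rule sequentially, carrying P(A) forward.
After 'does not convert': P(A) = 0.35·0.1000 / (0.35·0.1000 + 0.55·0.9000) ≈ 0.0660
After 'does not convert': P(A) = 0.35·0.0660 / (0.35·0.0660 + 0.55·0.9340) ≈ 0.0431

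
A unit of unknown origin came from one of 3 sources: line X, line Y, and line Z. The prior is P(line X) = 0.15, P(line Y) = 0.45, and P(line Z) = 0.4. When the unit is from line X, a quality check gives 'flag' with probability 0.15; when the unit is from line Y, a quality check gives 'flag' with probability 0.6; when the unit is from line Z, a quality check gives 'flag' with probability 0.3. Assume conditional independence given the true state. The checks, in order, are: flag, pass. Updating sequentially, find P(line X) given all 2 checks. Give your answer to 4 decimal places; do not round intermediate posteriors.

After 'flag': normaliser = 0.15·0.1500 + 0.6·0.4500 + 0.3·0.4000; P(line X) ≈ 0.0545, P(line Y) ≈ 0.6545, P(line Z) ≈ 0.2909
After 'pass': normaliser = 0.85·0.0545 + 0.4·0.6545 + 0.7·0.2909; P(line X) ≈ 0.0906, P(line Y) ≈ 0.5115, P(line Z) ≈ 0.3979

0.0906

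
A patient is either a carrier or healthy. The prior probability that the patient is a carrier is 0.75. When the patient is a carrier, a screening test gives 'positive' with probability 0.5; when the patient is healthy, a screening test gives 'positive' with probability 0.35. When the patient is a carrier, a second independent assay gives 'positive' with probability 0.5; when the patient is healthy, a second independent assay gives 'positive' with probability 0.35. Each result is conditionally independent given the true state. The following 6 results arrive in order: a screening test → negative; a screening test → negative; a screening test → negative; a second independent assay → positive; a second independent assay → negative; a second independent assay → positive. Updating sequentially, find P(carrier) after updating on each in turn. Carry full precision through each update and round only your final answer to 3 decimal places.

0.682

Each posterior becomes the prior for the next update.
After a screening test='negative': P(carrier) = 0.5·0.7500 / (0.5·0.7500 + 0.65·0.2500) ≈ 0.6977
After a screening test='negative': P(carrier) = 0.5·0.6977 / (0.5·0.6977 + 0.65·0.3023) ≈ 0.6397
After a screening test='negative': P(carrier) = 0.5·0.6397 / (0.5·0.6397 + 0.65·0.3603) ≈ 0.5773
After a second independent assay='positive': P(carrier) = 0.5·0.5773 / (0.5·0.5773 + 0.35·0.4227) ≈ 0.6611
After a second independent assay='negative': P(carrier) = 0.5·0.6611 / (0.5·0.6611 + 0.65·0.3389) ≈ 0.6001
After a second independent assay='positive': P(carrier) = 0.5·0.6001 / (0.5·0.6001 + 0.35·0.3999) ≈ 0.6819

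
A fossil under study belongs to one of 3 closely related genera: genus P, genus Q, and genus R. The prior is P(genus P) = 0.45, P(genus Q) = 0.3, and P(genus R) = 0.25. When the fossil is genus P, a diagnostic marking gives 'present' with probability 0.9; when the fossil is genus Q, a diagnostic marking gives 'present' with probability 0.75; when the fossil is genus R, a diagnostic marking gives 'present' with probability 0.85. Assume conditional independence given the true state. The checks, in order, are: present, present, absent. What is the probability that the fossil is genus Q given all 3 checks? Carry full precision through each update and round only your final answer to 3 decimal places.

0.399

After 'present': normaliser = 0.9·0.4500 + 0.75·0.3000 + 0.85·0.2500; P(genus P) ≈ 0.4807, P(genus Q) ≈ 0.2671, P(genus R) ≈ 0.2522
After 'present': normaliser = 0.9·0.4807 + 0.75·0.2671 + 0.85·0.2522; P(genus P) ≈ 0.5106, P(genus Q) ≈ 0.2364, P(genus R) ≈ 0.2530
After 'absent': normaliser = 0.1·0.5106 + 0.25·0.2364 + 0.15·0.2530; P(genus P) ≈ 0.3447, P(genus Q) ≈ 0.3990, P(genus R) ≈ 0.2563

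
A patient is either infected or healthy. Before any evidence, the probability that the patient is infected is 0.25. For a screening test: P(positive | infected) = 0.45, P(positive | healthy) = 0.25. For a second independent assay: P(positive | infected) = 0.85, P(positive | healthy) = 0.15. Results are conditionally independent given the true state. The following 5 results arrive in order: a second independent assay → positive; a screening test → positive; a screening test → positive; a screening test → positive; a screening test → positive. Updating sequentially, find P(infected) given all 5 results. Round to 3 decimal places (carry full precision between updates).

0.952

After a second independent assay='positive': P(infected) = 0.85·0.2500 / (0.85·0.2500 + 0.15·0.7500) ≈ 0.6538
After a screening test='positive': P(infected) = 0.45·0.6538 / (0.45·0.6538 + 0.25·0.3462) ≈ 0.7727
After a screening test='positive': P(infected) = 0.45·0.7727 / (0.45·0.7727 + 0.25·0.2273) ≈ 0.8596
After a screening test='positive': P(infected) = 0.45·0.8596 / (0.45·0.8596 + 0.25·0.1404) ≈ 0.9168
After a screening test='positive': P(infected) = 0.45·0.9168 / (0.45·0.9168 + 0.25·0.0832) ≈ 0.9520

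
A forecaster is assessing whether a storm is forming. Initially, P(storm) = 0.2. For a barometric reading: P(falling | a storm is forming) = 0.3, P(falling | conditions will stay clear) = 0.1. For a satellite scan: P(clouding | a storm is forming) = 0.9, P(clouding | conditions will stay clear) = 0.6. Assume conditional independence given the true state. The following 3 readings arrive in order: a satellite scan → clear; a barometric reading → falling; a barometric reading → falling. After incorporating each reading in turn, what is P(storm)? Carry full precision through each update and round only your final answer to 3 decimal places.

After a satellite scan='clear': P(storm) = 0.1·0.2000 / (0.1·0.2000 + 0.4·0.8000) ≈ 0.0588
After a barometric reading='falling': P(storm) = 0.3·0.0588 / (0.3·0.0588 + 0.1·0.9412) ≈ 0.1579
After a barometric reading='falling': P(storm) = 0.3·0.1579 / (0.3·0.1579 + 0.1·0.8421) ≈ 0.3600

0.360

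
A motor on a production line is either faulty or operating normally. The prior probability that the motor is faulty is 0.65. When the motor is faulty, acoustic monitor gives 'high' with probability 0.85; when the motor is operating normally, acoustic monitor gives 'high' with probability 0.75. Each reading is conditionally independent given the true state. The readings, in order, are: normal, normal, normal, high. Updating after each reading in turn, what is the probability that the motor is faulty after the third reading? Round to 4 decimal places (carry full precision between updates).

Each posterior becomes the prior for the next update.
After 'normal': P(faulty) = 0.15·0.6500 / (0.15·0.6500 + 0.25·0.3500) ≈ 0.5270
After 'normal': P(faulty) = 0.15·0.5270 / (0.15·0.5270 + 0.25·0.4730) ≈ 0.4007
After 'normal': P(faulty) = 0.15·0.4007 / (0.15·0.4007 + 0.25·0.5993) ≈ 0.2863

0.2863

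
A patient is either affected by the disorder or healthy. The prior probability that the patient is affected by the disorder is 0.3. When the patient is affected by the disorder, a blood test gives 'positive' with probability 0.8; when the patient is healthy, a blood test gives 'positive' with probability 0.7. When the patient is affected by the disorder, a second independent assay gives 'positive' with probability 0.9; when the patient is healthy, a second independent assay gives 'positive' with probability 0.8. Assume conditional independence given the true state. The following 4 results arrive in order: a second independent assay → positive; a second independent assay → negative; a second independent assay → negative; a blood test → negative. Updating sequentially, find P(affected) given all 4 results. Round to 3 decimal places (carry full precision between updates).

0.074

Apply Bayes' rule sequentially, carrying P(affected) forward.
After a second independent assay='positive': P(affected) = 0.9·0.3000 / (0.9·0.3000 + 0.8·0.7000) ≈ 0.3253
After a second independent assay='negative': P(affected) = 0.1·0.3253 / (0.1·0.3253 + 0.2·0.6747) ≈ 0.1942
After a second independent assay='negative': P(affected) = 0.1·0.1942 / (0.1·0.1942 + 0.2·0.8058) ≈ 0.1076
After a blood test='negative': P(affected) = 0.2·0.1076 / (0.2·0.1076 + 0.3·0.8924) ≈ 0.0744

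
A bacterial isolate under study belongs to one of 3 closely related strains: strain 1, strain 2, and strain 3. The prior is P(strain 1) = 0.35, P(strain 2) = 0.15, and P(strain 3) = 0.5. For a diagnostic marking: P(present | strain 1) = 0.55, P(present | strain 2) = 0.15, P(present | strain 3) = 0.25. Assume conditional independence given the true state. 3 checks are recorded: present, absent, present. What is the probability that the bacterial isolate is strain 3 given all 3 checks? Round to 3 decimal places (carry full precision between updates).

Each posterior becomes the prior for the next update.
After 'present': normaliser = 0.55·0.3500 + 0.15·0.1500 + 0.25·0.5000; P(strain 1) ≈ 0.5662, P(strain 2) ≈ 0.0662, P(strain 3) ≈ 0.3676
After 'absent': normaliser = 0.45·0.5662 + 0.85·0.0662 + 0.75·0.3676; P(strain 1) ≈ 0.4342, P(strain 2) ≈ 0.0959, P(strain 3) ≈ 0.4699
After 'present': normaliser = 0.55·0.4342 + 0.15·0.0959 + 0.25·0.4699; P(strain 1) ≈ 0.6443, P(strain 2) ≈ 0.0388, P(strain 3) ≈ 0.3169

0.317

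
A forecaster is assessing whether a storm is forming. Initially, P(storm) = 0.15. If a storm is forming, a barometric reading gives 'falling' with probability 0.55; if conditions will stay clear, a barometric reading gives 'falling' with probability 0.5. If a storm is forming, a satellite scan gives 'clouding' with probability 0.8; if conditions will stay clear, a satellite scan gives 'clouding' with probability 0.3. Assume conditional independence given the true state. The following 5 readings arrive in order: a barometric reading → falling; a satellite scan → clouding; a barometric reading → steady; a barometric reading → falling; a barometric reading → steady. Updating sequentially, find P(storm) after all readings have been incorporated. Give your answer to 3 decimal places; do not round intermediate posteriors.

Apply Bayes' rule sequentially, carrying P(storm) forward.
After a barometric reading='falling': P(storm) = 0.55·0.1500 / (0.55·0.1500 + 0.5·0.8500) ≈ 0.1626
After a satellite scan='clouding': P(storm) = 0.8·0.1626 / (0.8·0.1626 + 0.3·0.8374) ≈ 0.3411
After a barometric reading='steady': P(storm) = 0.45·0.3411 / (0.45·0.3411 + 0.5·0.6589) ≈ 0.3178
After a barometric reading='falling': P(storm) = 0.55·0.3178 / (0.55·0.3178 + 0.5·0.6822) ≈ 0.3388
After a barometric reading='steady': P(storm) = 0.45·0.3388 / (0.45·0.3388 + 0.5·0.6612) ≈ 0.3156

0.316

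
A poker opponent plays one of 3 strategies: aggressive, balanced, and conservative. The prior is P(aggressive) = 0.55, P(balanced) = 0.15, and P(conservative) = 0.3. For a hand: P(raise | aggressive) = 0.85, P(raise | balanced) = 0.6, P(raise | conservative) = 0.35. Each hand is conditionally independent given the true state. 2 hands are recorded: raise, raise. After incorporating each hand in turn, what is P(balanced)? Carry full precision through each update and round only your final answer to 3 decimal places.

0.111

After 'raise': normaliser = 0.85·0.5500 + 0.6·0.1500 + 0.35·0.3000; P(aggressive) ≈ 0.7057, P(balanced) ≈ 0.1358, P(conservative) ≈ 0.1585
After 'raise': normaliser = 0.85·0.7057 + 0.6·0.1358 + 0.35·0.1585; P(aggressive) ≈ 0.8141, P(balanced) ≈ 0.1106, P(conservative) ≈ 0.0753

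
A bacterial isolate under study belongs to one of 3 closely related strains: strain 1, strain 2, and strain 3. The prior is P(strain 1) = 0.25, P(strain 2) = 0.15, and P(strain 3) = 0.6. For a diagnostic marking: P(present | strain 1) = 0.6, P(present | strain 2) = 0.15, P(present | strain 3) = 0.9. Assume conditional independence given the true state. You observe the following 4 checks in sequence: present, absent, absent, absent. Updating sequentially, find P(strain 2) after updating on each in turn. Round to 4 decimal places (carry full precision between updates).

Each posterior becomes the prior for the next update.
After 'present': normaliser = 0.6·0.2500 + 0.15·0.1500 + 0.9·0.6000; P(strain 1) ≈ 0.2105, P(strain 2) ≈ 0.0316, P(strain 3) ≈ 0.7579
After 'absent': normaliser = 0.4·0.2105 + 0.85·0.0316 + 0.1·0.7579; P(strain 1) ≈ 0.4507, P(strain 2) ≈ 0.1437, P(strain 3) ≈ 0.4056
After 'absent': normaliser = 0.4·0.4507 + 0.85·0.1437 + 0.1·0.4056; P(strain 1) ≈ 0.5257, P(strain 2) ≈ 0.3561, P(strain 3) ≈ 0.1183
After 'absent': normaliser = 0.4·0.5257 + 0.85·0.3561 + 0.1·0.1183; P(strain 1) ≈ 0.4007, P(strain 2) ≈ 0.5768, P(strain 3) ≈ 0.0225

0.5768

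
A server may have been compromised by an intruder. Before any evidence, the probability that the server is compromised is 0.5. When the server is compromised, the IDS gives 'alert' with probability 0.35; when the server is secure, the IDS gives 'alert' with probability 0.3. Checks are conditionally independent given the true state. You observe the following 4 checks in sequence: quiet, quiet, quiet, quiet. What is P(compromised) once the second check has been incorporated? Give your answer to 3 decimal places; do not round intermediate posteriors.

After 'quiet': P(compromised) = 0.65·0.5000 / (0.65·0.5000 + 0.7·0.5000) ≈ 0.4815
After 'quiet': P(compromised) = 0.65·0.4815 / (0.65·0.4815 + 0.7·0.5185) ≈ 0.4630

0.463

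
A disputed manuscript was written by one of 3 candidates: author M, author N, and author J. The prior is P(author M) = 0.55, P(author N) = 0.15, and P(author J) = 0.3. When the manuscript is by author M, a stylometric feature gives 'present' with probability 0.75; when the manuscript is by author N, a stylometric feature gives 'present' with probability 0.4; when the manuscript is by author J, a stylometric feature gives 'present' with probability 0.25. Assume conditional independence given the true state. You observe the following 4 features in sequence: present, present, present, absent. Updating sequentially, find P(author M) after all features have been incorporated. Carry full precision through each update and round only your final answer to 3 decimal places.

0.862

Each posterior becomes the prior for the next update.
After 'present': normaliser = 0.75·0.5500 + 0.4·0.1500 + 0.25·0.3000; P(author M) ≈ 0.7534, P(author N) ≈ 0.1096, P(author J) ≈ 0.1370
After 'present': normaliser = 0.75·0.7534 + 0.4·0.1096 + 0.25·0.1370; P(author M) ≈ 0.8786, P(author N) ≈ 0.0682, P(author J) ≈ 0.0532
After 'present': normaliser = 0.75·0.8786 + 0.4·0.0682 + 0.25·0.0532; P(author M) ≈ 0.9420, P(author N) ≈ 0.0390, P(author J) ≈ 0.0190
After 'absent': normaliser = 0.25·0.9420 + 0.6·0.0390 + 0.75·0.0190; P(author M) ≈ 0.8621, P(author N) ≈ 0.0856, P(author J) ≈ 0.0523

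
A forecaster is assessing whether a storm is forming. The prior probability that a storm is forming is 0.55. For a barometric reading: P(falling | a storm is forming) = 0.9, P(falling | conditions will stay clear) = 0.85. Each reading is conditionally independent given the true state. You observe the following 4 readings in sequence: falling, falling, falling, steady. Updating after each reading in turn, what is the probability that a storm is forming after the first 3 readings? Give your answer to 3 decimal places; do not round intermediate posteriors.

0.592

After 'falling': P(storm) = 0.9·0.5500 / (0.9·0.5500 + 0.85·0.4500) ≈ 0.5641
After 'falling': P(storm) = 0.9·0.5641 / (0.9·0.5641 + 0.85·0.4359) ≈ 0.5781
After 'falling': P(storm) = 0.9·0.5781 / (0.9·0.5781 + 0.85·0.4219) ≈ 0.5920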